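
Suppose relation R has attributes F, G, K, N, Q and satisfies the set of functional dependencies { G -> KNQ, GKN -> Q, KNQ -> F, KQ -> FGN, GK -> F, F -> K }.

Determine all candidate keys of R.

{G}⁺: G→KNQ adds K, N, Q; KNQ→F adds F → {F, G, K, N, Q}.
{F, Q}⁺: F→K adds K; KQ→FGN adds G, N → {F, G, K, N, Q}.
{K, Q}⁺: KQ→FGN adds F, G, N → {F, G, K, N, Q}.
Any other superkey contains one of these as a subset, so there are no further candidate keys.

{G}; {F, Q}; {K, Q}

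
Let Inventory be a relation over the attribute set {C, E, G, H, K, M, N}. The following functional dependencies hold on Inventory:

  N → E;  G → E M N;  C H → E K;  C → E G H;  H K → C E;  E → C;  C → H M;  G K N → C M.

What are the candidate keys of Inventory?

C, E, G, N, HK

{C}⁺: C→EGH adds E, G, H; C→HM adds M; G→EMN adds N; CH→EK adds K → {C, E, G, H, K, M, N}.
{E}⁺: E→C adds C; C→HM adds H, M; CH→EK adds K; C→EGH adds G; G→EMN adds N → {C, E, G, H, K, M, N}.
{G}⁺: G→EMN adds E, M, N; E→C adds C; C→HM adds H; CH→EK adds K → {C, E, G, H, K, M, N}.
{N}⁺: N→E adds E; E→C adds C; C→HM adds H, M; CH→EK adds K; C→EGH adds G → {C, E, G, H, K, M, N}.
{H, K}⁺: HK→CE adds C, E; C→HM adds M; C→EGH adds G; G→EMN adds N → {C, E, G, H, K, M, N}. Minimal: {K}⁺ = {K}; {H}⁺ = {H} — none reach the full schema.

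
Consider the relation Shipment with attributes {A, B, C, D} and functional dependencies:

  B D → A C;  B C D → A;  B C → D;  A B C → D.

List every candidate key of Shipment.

Attribute B never appears on the right-hand side of any dependency, so B must belong to every candidate key.
{B}⁺ = {B}, which is not all of the schema, so we must add further attributes.
{B, C}⁺: BC→D adds D; BD→AC adds A → {A, B, C, D}. Minimal: {C}⁺ = {C}; {B}⁺ = {B} — none reach the full schema.
{B, D}⁺: BD→AC adds A, C → {A, B, C, D}. Minimal: {D}⁺ = {D}; {B}⁺ = {B} — none reach the full schema.
Any other superkey contains one of these as a subset, so there are no further candidate keys.

(B, C); (B, D)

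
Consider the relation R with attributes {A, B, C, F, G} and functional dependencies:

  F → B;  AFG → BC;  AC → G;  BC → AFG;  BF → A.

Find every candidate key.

{B, C}⁺: BC→AFG adds A, F, G → {A, B, C, F, G}.
{C, F}⁺: F→B adds B; BC→AFG adds A, G → {A, B, C, F, G}.
{F, G}⁺: F→B adds B; BF→A adds A; AFG→BC adds C → {A, B, C, F, G}.

{B, C}; {C, F}; {F, G}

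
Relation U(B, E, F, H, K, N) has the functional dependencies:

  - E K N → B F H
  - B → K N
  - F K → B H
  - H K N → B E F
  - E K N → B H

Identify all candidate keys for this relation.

{B, E}⁺: B→KN adds K, N; EKN→BH adds H; EKN→BFH adds F → {B, E, F, H, K, N}.
{B, F}⁺: B→KN adds K, N; FK→BH adds H; HKN→BEF adds E → {B, E, F, H, K, N}.
{B, H}⁺: B→KN adds K, N; HKN→BEF adds E, F → {B, E, F, H, K, N}.
{F, K}⁺: FK→BH adds B, H; B→KN adds N; HKN→BEF adds E → {B, E, F, H, K, N}.
{E, K, N}⁺: EKN→BFH adds B, F, H → {B, E, F, H, K, N}.
{H, K, N}⁺: HKN→BEF adds B, E, F → {B, E, F, H, K, N}.

(B, E), (B, F), (B, H), (F, K), (E, K, N), (H, K, N)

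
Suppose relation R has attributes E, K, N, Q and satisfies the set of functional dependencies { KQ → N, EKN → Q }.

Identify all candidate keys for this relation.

(E, K, N), (E, K, Q)

Attributes E, K never appear on any right-hand side, so every candidate key must contain {E, K}.
{E, K}⁺ = {E, K}, which is not all of the schema, so we must add further attributes.
{E, K, N}⁺: EKN→Q adds Q → {E, K, N, Q}.
{E, K, Q}⁺: KQ→N adds N → {E, K, N, Q}.
Any other superkey contains one of these as a subset, so there are no further candidate keys.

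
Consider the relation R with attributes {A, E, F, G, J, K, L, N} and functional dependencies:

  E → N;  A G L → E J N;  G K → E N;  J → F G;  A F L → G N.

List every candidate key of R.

{A, F, K, L}, {A, G, K, L}, {A, J, K, L}

Attributes A, K, L never appear on any right-hand side, so every candidate key must contain {A, K, L}.
{A, K, L}⁺ = {A, K, L}, which is not all of the schema, so we must add further attributes.
{A, F, K, L}⁺: AFL→GN adds G, N; AGL→EJN adds E, J → {A, E, F, G, J, K, L, N}. Minimal: {F, K, L}⁺ = {F, K, L}; {A, K, L}⁺ = {A, K, L}; {A, F, L}⁺ = {A, E, F, G, J, L, N}; … — none reach the full schema.
{A, G, K, L}⁺: AGL→EJN adds E, J, N; J→FG adds F → {A, E, F, G, J, K, L, N}. Minimal: {G, K, L}⁺ = {E, G, K, L, N}; {A, K, L}⁺ = {A, K, L}; {A, G, L}⁺ = {A, E, F, G, J, L, N}; … — none reach the full schema.
{A, J, K, L}⁺: J→FG adds F, G; AFL→GN adds N; AGL→EJN adds E → {A, E, F, G, J, K, L, N}. Minimal: {J, K, L}⁺ = {E, F, G, J, K, L, N}; {A, K, L}⁺ = {A, K, L}; {A, J, L}⁺ = {A, E, F, G, J, L, N}; … — none reach the full schema.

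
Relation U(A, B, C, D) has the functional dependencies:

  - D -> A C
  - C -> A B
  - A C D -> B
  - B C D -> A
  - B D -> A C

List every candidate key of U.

{D}

Attribute D never appears on the right-hand side of any dependency, so D must belong to every candidate key.
{D}⁺ = {A, B, C, D}, which is all of the schema, so {D} is the only candidate key.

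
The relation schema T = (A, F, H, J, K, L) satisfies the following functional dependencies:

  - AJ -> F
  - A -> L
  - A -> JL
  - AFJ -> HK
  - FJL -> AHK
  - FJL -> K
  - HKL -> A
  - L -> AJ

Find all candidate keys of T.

(A), (L)

{A}⁺: A→L adds L; A→JL adds J; AJ→F adds F; AFJ→HK adds H, K → {A, F, H, J, K, L}.
{L}⁺: L→AJ adds A, J; AJ→F adds F; AFJ→HK adds H, K → {A, F, H, J, K, L}.
Any other superkey contains one of these as a subset, so there are no further candidate keys.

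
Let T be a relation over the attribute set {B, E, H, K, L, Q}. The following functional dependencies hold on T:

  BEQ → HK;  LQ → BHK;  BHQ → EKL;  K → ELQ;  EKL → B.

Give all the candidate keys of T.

{K}⁺: K→ELQ adds E, L, Q; EKL→B adds B; BEQ→HK adds H → {B, E, H, K, L, Q}.
{L, Q}⁺: LQ→BHK adds B, H, K; BHQ→EKL adds E → {B, E, H, K, L, Q}. Minimal: {Q}⁺ = {Q}; {L}⁺ = {L} — none reach the full schema.
{B, E, Q}⁺: BEQ→HK adds H, K; BHQ→EKL adds L → {B, E, H, K, L, Q}. Minimal: {E, Q}⁺ = {E, Q}; {B, Q}⁺ = {B, Q}; {B, E}⁺ = {B, E} — none reach the full schema.
{B, H, Q}⁺: BHQ→EKL adds E, K, L → {B, E, H, K, L, Q}. Minimal: {H, Q}⁺ = {H, Q}; {B, Q}⁺ = {B, Q}; {B, H}⁺ = {B, H} — none reach the full schema.

{K}; {L, Q}; {B, E, Q}; {B, H, Q}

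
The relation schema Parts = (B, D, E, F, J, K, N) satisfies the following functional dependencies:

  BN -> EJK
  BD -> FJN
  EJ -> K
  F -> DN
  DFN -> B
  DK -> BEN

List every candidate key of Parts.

{F}⁺: F→DN adds D, N; DFN→B adds B; BN→EJK adds E, J, K → {B, D, E, F, J, K, N}.
{B, D}⁺: BD→FJN adds F, J, N; BN→EJK adds E, K → {B, D, E, F, J, K, N}. Minimal: {D}⁺ = {D}; {B}⁺ = {B} — none reach the full schema.
{D, K}⁺: DK→BEN adds B, E, N; BN→EJK adds J; BD→FJN adds F → {B, D, E, F, J, K, N}. Minimal: {K}⁺ = {K}; {D}⁺ = {D} — none reach the full schema.
{D, E, J}⁺: EJ→K adds K; DK→BEN adds B, N; BD→FJN adds F → {B, D, E, F, J, K, N}. Minimal: {E, J}⁺ = {E, J, K}; {D, J}⁺ = {D, J}; {D, E}⁺ = {D, E} — none reach the full schema.

F; BD; DK; DEJ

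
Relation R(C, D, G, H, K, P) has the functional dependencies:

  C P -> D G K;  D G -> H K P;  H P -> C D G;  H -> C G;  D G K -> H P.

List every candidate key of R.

(C, P), (D, G), (D, H), (H, P)

{C, P}⁺: CP→DGK adds D, G, K; DG→HKP adds H → {C, D, G, H, K, P}. Minimal: {P}⁺ = {P}; {C}⁺ = {C} — none reach the full schema.
{D, G}⁺: DG→HKP adds H, K, P; HP→CDG adds C → {C, D, G, H, K, P}. Minimal: {G}⁺ = {G}; {D}⁺ = {D} — none reach the full schema.
{D, H}⁺: H→CG adds C, G; DG→HKP adds K, P → {C, D, G, H, K, P}. Minimal: {H}⁺ = {C, G, H}; {D}⁺ = {D} — none reach the full schema.
{H, P}⁺: HP→CDG adds C, D, G; CP→DGK adds K → {C, D, G, H, K, P}. Minimal: {P}⁺ = {P}; {H}⁺ = {C, G, H} — none reach the full schema.
Any other superkey contains one of these as a subset, so there are no further candidate keys.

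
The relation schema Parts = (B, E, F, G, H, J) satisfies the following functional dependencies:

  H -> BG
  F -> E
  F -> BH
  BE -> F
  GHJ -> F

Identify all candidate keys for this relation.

Attribute J never appears on the right-hand side of any dependency, so J must belong to every candidate key.
{J}⁺ = {J}, which is not all of the schema, so we must add further attributes.
{F, J}⁺: F→E adds E; F→BH adds B, H; H→BG adds G → {B, E, F, G, H, J}. Minimal: {J}⁺ = {J}; {F}⁺ = {B, E, F, G, H} — none reach the full schema.
{H, J}⁺: H→BG adds B, G; GHJ→F adds F; F→E adds E → {B, E, F, G, H, J}. Minimal: {J}⁺ = {J}; {H}⁺ = {B, G, H} — none reach the full schema.
{B, E, J}⁺: BE→F adds F; F→BH adds H; H→BG adds G → {B, E, F, G, H, J}. Minimal: {E, J}⁺ = {E, J}; {B, J}⁺ = {B, J}; {B, E}⁺ = {B, E, F, G, H} — none reach the full schema.
Any other superkey contains one of these as a subset, so there are no further candidate keys.

{F, J}, {H, J}, {B, E, J}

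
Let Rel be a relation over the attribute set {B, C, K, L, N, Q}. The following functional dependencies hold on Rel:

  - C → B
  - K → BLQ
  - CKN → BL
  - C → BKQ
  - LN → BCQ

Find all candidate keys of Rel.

{C, N}; {K, N}; {L, N}

Attribute N never appears on the right-hand side of any dependency, so N must belong to every candidate key.
{N}⁺ = {N}, which is not all of the schema, so we must add further attributes.
{C, N}⁺: C→B adds B; C→BKQ adds K, Q; K→BLQ adds L → {B, C, K, L, N, Q}.
{K, N}⁺: K→BLQ adds B, L, Q; LN→BCQ adds C → {B, C, K, L, N, Q}.
{L, N}⁺: LN→BCQ adds B, C, Q; C→BKQ adds K → {B, C, K, L, N, Q}.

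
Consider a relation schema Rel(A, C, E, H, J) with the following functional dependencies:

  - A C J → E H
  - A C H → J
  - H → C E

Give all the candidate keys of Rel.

(A, H); (A, C, J)

Attribute A never appears on the right-hand side of any dependency, so A must belong to every candidate key.
{A}⁺ = {A}, which is not all of the schema, so we must add further attributes.
{A, H}⁺: H→CE adds C, E; ACH→J adds J → {A, C, E, H, J}. Minimal: {H}⁺ = {C, E, H}; {A}⁺ = {A} — none reach the full schema.
{A, C, J}⁺: ACJ→EH adds E, H → {A, C, E, H, J}. Minimal: {C, J}⁺ = {C, J}; {A, J}⁺ = {A, J}; {A, C}⁺ = {A, C} — none reach the full schema.
Any other superkey contains one of these as a subset, so there are no further candidate keys.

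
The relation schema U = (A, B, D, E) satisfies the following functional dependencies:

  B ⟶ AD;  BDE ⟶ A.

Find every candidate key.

Attributes B, E never appear on any right-hand side, so every candidate key must contain {B, E}.
{B, E}⁺ = {A, B, D, E}, which is all of the schema, so {B, E} is the only candidate key.

{B, E}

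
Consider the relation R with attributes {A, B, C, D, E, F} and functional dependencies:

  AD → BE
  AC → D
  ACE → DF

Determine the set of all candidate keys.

{A, C}

Attributes A, C never appear on any right-hand side, so every candidate key must contain {A, C}.
{A, C}⁺ = {A, B, C, D, E, F}, which is all of the schema, so {A, C} is the only candidate key.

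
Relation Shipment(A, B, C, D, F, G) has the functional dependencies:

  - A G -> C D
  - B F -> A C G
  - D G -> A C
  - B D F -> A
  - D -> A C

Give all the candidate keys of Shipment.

BF

Attributes B, F never appear on any right-hand side, so every candidate key must contain {B, F}.
{B, F}⁺ = {A, B, C, D, F, G}, which is all of the schema, so {B, F} is the only candidate key.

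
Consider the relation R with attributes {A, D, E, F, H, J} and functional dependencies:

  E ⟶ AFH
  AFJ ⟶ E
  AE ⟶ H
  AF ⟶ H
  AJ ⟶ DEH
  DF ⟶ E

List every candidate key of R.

{A, J}, {E, J}, {D, F, J}

Attribute J never appears on the right-hand side of any dependency, so J must belong to every candidate key.
{J}⁺ = {J}, which is not all of the schema, so we must add further attributes.
{A, J}⁺: AJ→DEH adds D, E, H; E→AFH adds F → {A, D, E, F, H, J}. Minimal: {J}⁺ = {J}; {A}⁺ = {A} — none reach the full schema.
{E, J}⁺: E→AFH adds A, F, H; AJ→DEH adds D → {A, D, E, F, H, J}. Minimal: {J}⁺ = {J}; {E}⁺ = {A, E, F, H} — none reach the full schema.
{D, F, J}⁺: DF→E adds E; E→AFH adds A, H → {A, D, E, F, H, J}. Minimal: {F, J}⁺ = {F, J}; {D, J}⁺ = {D, J}; {D, F}⁺ = {A, D, E, F, H} — none reach the full schema.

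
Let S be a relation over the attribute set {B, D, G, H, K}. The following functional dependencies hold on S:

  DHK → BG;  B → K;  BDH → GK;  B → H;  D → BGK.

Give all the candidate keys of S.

Attribute D never appears on the right-hand side of any dependency, so D must belong to every candidate key.
{D}⁺ = {B, D, G, H, K}, which is all of the schema, so {D} is the only candidate key.

{D}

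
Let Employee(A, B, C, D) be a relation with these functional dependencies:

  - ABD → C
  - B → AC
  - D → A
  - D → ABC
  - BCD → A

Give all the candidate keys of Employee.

{D}⁺: D→A adds A; D→ABC adds B, C → {A, B, C, D}.

(D)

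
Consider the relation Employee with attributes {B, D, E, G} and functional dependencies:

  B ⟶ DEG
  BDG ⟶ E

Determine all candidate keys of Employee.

Attribute B never appears on the right-hand side of any dependency, so B must belong to every candidate key.
{B}⁺ = {B, D, E, G}, which is all of the schema, so {B} is the only candidate key.

B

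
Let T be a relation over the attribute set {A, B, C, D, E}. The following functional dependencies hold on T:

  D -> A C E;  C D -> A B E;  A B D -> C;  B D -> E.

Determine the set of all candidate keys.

Attribute D never appears on the right-hand side of any dependency, so D must belong to every candidate key.
{D}⁺ = {A, B, C, D, E}, which is all of the schema, so {D} is the only candidate key.

(D)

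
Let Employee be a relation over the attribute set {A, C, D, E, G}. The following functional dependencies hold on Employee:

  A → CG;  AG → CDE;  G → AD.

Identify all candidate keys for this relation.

{A}⁺: A→CG adds C, G; AG→CDE adds D, E → {A, C, D, E, G}.
{G}⁺: G→AD adds A, D; A→CG adds C; AG→CDE adds E → {A, C, D, E, G}.

{A}, {G}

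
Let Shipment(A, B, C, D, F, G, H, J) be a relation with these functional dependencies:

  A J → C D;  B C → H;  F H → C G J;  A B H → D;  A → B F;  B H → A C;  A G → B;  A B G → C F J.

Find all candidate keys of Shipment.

AC, AG, AH, AJ, BC, BH

{A, C}⁺: A→BF adds B, F; BC→H adds H; FH→CGJ adds G, J; ABH→D adds D → {A, B, C, D, F, G, H, J}.
{A, G}⁺: A→BF adds B, F; ABG→CFJ adds C, J; AJ→CD adds D; BC→H adds H → {A, B, C, D, F, G, H, J}.
{A, H}⁺: A→BF adds B, F; BH→AC adds C; FH→CGJ adds G, J; ABH→D adds D → {A, B, C, D, F, G, H, J}.
{A, J}⁺: AJ→CD adds C, D; A→BF adds B, F; BC→H adds H; FH→CGJ adds G → {A, B, C, D, F, G, H, J}.
{B, C}⁺: BC→H adds H; BH→AC adds A; ABH→D adds D; A→BF adds F; FH→CGJ adds G, J → {A, B, C, D, F, G, H, J}.
{B, H}⁺: BH→AC adds A, C; ABH→D adds D; A→BF adds F; FH→CGJ adds G, J → {A, B, C, D, F, G, H, J}.
Any other superkey contains one of these as a subset, so there are no further candidate keys.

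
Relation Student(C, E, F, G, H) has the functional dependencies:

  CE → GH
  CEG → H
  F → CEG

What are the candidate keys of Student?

(F)

Attribute F never appears on the right-hand side of any dependency, so F must belong to every candidate key.
{F}⁺ = {C, E, F, G, H}, which is all of the schema, so {F} is the only candidate key.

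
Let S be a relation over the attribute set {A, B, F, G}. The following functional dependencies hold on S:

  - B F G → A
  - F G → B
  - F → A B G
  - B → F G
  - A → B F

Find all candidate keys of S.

{A}⁺: A→BF adds B, F; F→ABG adds G → {A, B, F, G}.
{B}⁺: B→FG adds F, G; BFG→A adds A → {A, B, F, G}.
{F}⁺: F→ABG adds A, B, G → {A, B, F, G}.
Any other superkey contains one of these as a subset, so there are no further candidate keys.

{A}; {B}; {F}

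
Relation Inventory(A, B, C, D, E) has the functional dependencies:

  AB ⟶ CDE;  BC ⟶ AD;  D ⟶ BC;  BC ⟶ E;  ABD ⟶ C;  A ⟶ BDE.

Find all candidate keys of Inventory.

{A}; {D}; {B, C}

{A}⁺: A→BDE adds B, D, E; AB→CDE adds C → {A, B, C, D, E}.
{D}⁺: D→BC adds B, C; BC→E adds E; BC→AD adds A → {A, B, C, D, E}.
{B, C}⁺: BC→AD adds A, D; BC→E adds E → {A, B, C, D, E}. Minimal: {C}⁺ = {C}; {B}⁺ = {B} — none reach the full schema.
Any other superkey contains one of these as a subset, so there are no further candidate keys.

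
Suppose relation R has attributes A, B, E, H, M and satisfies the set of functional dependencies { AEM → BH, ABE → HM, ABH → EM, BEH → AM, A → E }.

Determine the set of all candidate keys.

AB, AM, BEH

{A, B}⁺: A→E adds E; ABE→HM adds H, M → {A, B, E, H, M}. Minimal: {B}⁺ = {B}; {A}⁺ = {A, E} — none reach the full schema.
{A, M}⁺: A→E adds E; AEM→BH adds B, H → {A, B, E, H, M}. Minimal: {M}⁺ = {M}; {A}⁺ = {A, E} — none reach the full schema.
{B, E, H}⁺: BEH→AM adds A, M → {A, B, E, H, M}. Minimal: {E, H}⁺ = {E, H}; {B, H}⁺ = {B, H}; {B, E}⁺ = {B, E} — none reach the full schema.
Any other superkey contains one of these as a subset, so there are no further candidate keys.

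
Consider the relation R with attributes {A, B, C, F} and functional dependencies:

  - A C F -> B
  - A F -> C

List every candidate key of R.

AF

Attributes A, F never appear on any right-hand side, so every candidate key must contain {A, F}.
{A, F}⁺ = {A, B, C, F}, which is all of the schema, so {A, F} is the only candidate key.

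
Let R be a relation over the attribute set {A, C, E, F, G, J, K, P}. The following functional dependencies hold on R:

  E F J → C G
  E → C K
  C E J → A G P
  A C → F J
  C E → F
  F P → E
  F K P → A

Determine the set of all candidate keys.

{A, E}⁺: E→CK adds C, K; AC→FJ adds F, J; EFJ→CG adds G; CEJ→AGP adds P → {A, C, E, F, G, J, K, P}. Minimal: {E}⁺ = {C, E, F, K}; {A}⁺ = {A} — none reach the full schema.
{E, J}⁺: E→CK adds C, K; CEJ→AGP adds A, G, P; AC→FJ adds F → {A, C, E, F, G, J, K, P}. Minimal: {J}⁺ = {J}; {E}⁺ = {C, E, F, K} — none reach the full schema.
{E, P}⁺: E→CK adds C, K; CE→F adds F; FKP→A adds A; AC→FJ adds J; EFJ→CG adds G → {A, C, E, F, G, J, K, P}. Minimal: {P}⁺ = {P}; {E}⁺ = {C, E, F, K} — none reach the full schema.
{F, P}⁺: FP→E adds E; E→CK adds C, K; FKP→A adds A; AC→FJ adds J; EFJ→CG adds G → {A, C, E, F, G, J, K, P}. Minimal: {P}⁺ = {P}; {F}⁺ = {F} — none reach the full schema.
{A, C, P}⁺: AC→FJ adds F, J; FP→E adds E; EFJ→CG adds G; E→CK adds K → {A, C, E, F, G, J, K, P}. Minimal: {C, P}⁺ = {C, P}; {A, P}⁺ = {A, P}; {A, C}⁺ = {A, C, F, J} — none reach the full schema.
Any other superkey contains one of these as a subset, so there are no further candidate keys.

(A, E), (E, J), (E, P), (F, P), (A, C, P)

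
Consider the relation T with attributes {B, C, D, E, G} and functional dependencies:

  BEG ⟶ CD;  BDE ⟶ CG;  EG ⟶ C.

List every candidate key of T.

BDE, BEG

Attributes B, E never appear on any right-hand side, so every candidate key must contain {B, E}.
{B, E}⁺ = {B, E}, which is not all of the schema, so we must add further attributes.
{B, D, E}⁺: BDE→CG adds C, G → {B, C, D, E, G}. Minimal: {D, E}⁺ = {D, E}; {B, E}⁺ = {B, E}; {B, D}⁺ = {B, D} — none reach the full schema.
{B, E, G}⁺: BEG→CD adds C, D → {B, C, D, E, G}. Minimal: {E, G}⁺ = {C, E, G}; {B, G}⁺ = {B, G}; {B, E}⁺ = {B, E} — none reach the full schema.
Any other superkey contains one of these as a subset, so there are no further candidate keys.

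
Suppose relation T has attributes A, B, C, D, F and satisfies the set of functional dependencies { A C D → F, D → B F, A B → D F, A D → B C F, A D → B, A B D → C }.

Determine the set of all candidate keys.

(A, B), (A, D)

Attribute A never appears on the right-hand side of any dependency, so A must belong to every candidate key.
{A}⁺ = {A}, which is not all of the schema, so we must add further attributes.
{A, B}⁺: AB→DF adds D, F; AD→BCF adds C → {A, B, C, D, F}.
{A, D}⁺: D→BF adds B, F; AD→BCF adds C → {A, B, C, D, F}.
Any other superkey contains one of these as a subset, so there are no further candidate keys.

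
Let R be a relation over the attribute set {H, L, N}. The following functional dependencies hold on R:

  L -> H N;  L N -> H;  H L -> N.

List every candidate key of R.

{L}

Attribute L never appears on the right-hand side of any dependency, so L must belong to every candidate key.
{L}⁺ = {H, L, N}, which is all of the schema, so {L} is the only candidate key.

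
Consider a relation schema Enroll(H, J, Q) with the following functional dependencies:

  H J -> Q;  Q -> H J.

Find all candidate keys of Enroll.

{Q}; {H, J}

{Q}⁺: Q→HJ adds H, J → {H, J, Q}.
{H, J}⁺: HJ→Q adds Q → {H, J, Q}. Minimal: {J}⁺ = {J}; {H}⁺ = {H} — none reach the full schema.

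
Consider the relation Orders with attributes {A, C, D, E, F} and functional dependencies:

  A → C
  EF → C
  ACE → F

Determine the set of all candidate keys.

{A, D, E}

{A, D, E}⁺: A→C adds C; ACE→F adds F → {A, C, D, E, F}. Minimal: {D, E}⁺ = {D, E}; {A, E}⁺ = {A, C, E, F}; {A, D}⁺ = {A, C, D} — none reach the full schema.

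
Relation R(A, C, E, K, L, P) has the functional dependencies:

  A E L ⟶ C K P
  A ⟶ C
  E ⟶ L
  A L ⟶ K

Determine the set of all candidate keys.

(A, E)

Attributes A, E never appear on any right-hand side, so every candidate key must contain {A, E}.
{A, E}⁺ = {A, C, E, K, L, P}, which is all of the schema, so {A, E} is the only candidate key.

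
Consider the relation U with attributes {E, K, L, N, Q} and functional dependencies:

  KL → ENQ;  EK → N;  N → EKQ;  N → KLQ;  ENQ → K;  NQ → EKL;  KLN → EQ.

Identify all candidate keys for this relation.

{N}⁺: N→EKQ adds E, K, Q; N→KLQ adds L → {E, K, L, N, Q}.
{E, K}⁺: EK→N adds N; N→EKQ adds Q; N→KLQ adds L → {E, K, L, N, Q}.
{K, L}⁺: KL→ENQ adds E, N, Q → {E, K, L, N, Q}.
Any other superkey contains one of these as a subset, so there are no further candidate keys.

{N}, {E, K}, {K, L}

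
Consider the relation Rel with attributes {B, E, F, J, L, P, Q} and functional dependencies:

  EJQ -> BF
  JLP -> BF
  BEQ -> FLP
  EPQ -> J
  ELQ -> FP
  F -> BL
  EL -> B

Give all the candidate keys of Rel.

{B, E, Q}, {E, F, Q}, {E, J, Q}, {E, L, Q}, {E, P, Q}

Attributes E, Q never appear on any right-hand side, so every candidate key must contain {E, Q}.
{E, Q}⁺ = {E, Q}, which is not all of the schema, so we must add further attributes.
{B, E, Q}⁺: BEQ→FLP adds F, L, P; EPQ→J adds J → {B, E, F, J, L, P, Q}. Minimal: {E, Q}⁺ = {E, Q}; {B, Q}⁺ = {B, Q}; {B, E}⁺ = {B, E} — none reach the full schema.
{E, F, Q}⁺: F→BL adds B, L; BEQ→FLP adds P; EPQ→J adds J → {B, E, F, J, L, P, Q}. Minimal: {F, Q}⁺ = {B, F, L, Q}; {E, Q}⁺ = {E, Q}; {E, F}⁺ = {B, E, F, L} — none reach the full schema.
{E, J, Q}⁺: EJQ→BF adds B, F; BEQ→FLP adds L, P → {B, E, F, J, L, P, Q}. Minimal: {J, Q}⁺ = {J, Q}; {E, Q}⁺ = {E, Q}; {E, J}⁺ = {E, J} — none reach the full schema.
{E, L, Q}⁺: ELQ→FP adds F, P; F→BL adds B; EPQ→J adds J → {B, E, F, J, L, P, Q}. Minimal: {L, Q}⁺ = {L, Q}; {E, Q}⁺ = {E, Q}; {E, L}⁺ = {B, E, L} — none reach the full schema.
{E, P, Q}⁺: EPQ→J adds J; EJQ→BF adds B, F; BEQ→FLP adds L → {B, E, F, J, L, P, Q}. Minimal: {P, Q}⁺ = {P, Q}; {E, Q}⁺ = {E, Q}; {E, P}⁺ = {E, P} — none reach the full schema.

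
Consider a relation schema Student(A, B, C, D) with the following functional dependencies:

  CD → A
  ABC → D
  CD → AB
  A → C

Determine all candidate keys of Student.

{A, B}⁺: A→C adds C; ABC→D adds D → {A, B, C, D}. Minimal: {B}⁺ = {B}; {A}⁺ = {A, C} — none reach the full schema.
{A, D}⁺: A→C adds C; CD→AB adds B → {A, B, C, D}. Minimal: {D}⁺ = {D}; {A}⁺ = {A, C} — none reach the full schema.
{C, D}⁺: CD→A adds A; CD→AB adds B → {A, B, C, D}. Minimal: {D}⁺ = {D}; {C}⁺ = {C} — none reach the full schema.
Any other superkey contains one of these as a subset, so there are no further candidate keys.

AB; AD; CD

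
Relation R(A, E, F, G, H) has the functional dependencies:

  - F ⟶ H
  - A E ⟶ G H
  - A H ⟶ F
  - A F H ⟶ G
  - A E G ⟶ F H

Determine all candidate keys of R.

{A, E}

{A, E}⁺: AE→GH adds G, H; AH→F adds F → {A, E, F, G, H}. Minimal: {E}⁺ = {E}; {A}⁺ = {A} — none reach the full schema.
No other minimal superkey exists.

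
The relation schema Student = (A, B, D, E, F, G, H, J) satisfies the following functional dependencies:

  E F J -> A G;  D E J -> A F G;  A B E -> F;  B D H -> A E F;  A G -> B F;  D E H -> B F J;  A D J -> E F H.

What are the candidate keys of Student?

ADJ, BDH, DEH, DEJ, ADGH

Attribute D never appears on the right-hand side of any dependency, so D must belong to every candidate key.
{D}⁺ = {D}, which is not all of the schema, so we must add further attributes.
{A, D, J}⁺: ADJ→EFH adds E, F, H; EFJ→AG adds G; AG→BF adds B → {A, B, D, E, F, G, H, J}. Minimal: {D, J}⁺ = {D, J}; {A, J}⁺ = {A, J}; {A, D}⁺ = {A, D} — none reach the full schema.
{B, D, H}⁺: BDH→AEF adds A, E, F; DEH→BFJ adds J; EFJ→AG adds G → {A, B, D, E, F, G, H, J}. Minimal: {D, H}⁺ = {D, H}; {B, H}⁺ = {B, H}; {B, D}⁺ = {B, D} — none reach the full schema.
{D, E, H}⁺: DEH→BFJ adds B, F, J; EFJ→AG adds A, G → {A, B, D, E, F, G, H, J}. Minimal: {E, H}⁺ = {E, H}; {D, H}⁺ = {D, H}; {D, E}⁺ = {D, E} — none reach the full schema.
{D, E, J}⁺: DEJ→AFG adds A, F, G; AG→BF adds B; ADJ→EFH adds H → {A, B, D, E, F, G, H, J}. Minimal: {E, J}⁺ = {E, J}; {D, J}⁺ = {D, J}; {D, E}⁺ = {D, E} — none reach the full schema.
{A, D, G, H}⁺: AG→BF adds B, F; BDH→AEF adds E; DEH→BFJ adds J → {A, B, D, E, F, G, H, J}. Minimal: {D, G, H}⁺ = {D, G, H}; {A, G, H}⁺ = {A, B, F, G, H}; {A, D, H}⁺ = {A, D, H}; … — none reach the full schema.
Any other superkey contains one of these as a subset, so there are no further candidate keys.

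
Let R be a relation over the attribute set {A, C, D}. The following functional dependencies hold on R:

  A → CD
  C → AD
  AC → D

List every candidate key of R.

(A), (C)

{A}⁺: A→CD adds C, D → {A, C, D}.
{C}⁺: C→AD adds A, D → {A, C, D}.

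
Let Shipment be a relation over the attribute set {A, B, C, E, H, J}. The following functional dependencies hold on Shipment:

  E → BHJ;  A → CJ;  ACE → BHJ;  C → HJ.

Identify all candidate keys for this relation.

Attributes A, E never appear on any right-hand side, so every candidate key must contain {A, E}.
{A, E}⁺ = {A, B, C, E, H, J}, which is all of the schema, so {A, E} is the only candidate key.

AE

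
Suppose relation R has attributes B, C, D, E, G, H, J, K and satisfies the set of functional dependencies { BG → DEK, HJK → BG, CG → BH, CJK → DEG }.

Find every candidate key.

{C, G, J}⁺: CG→BH adds B, H; BG→DEK adds D, E, K → {B, C, D, E, G, H, J, K}. Minimal: {G, J}⁺ = {G, J}; {C, J}⁺ = {C, J}; {C, G}⁺ = {B, C, D, E, G, H, K} — none reach the full schema.
{C, J, K}⁺: CJK→DEG adds D, E, G; CG→BH adds B, H → {B, C, D, E, G, H, J, K}. Minimal: {J, K}⁺ = {J, K}; {C, K}⁺ = {C, K}; {C, J}⁺ = {C, J} — none reach the full schema.
Any other superkey contains one of these as a subset, so there are no further candidate keys.

(C, G, J), (C, J, K)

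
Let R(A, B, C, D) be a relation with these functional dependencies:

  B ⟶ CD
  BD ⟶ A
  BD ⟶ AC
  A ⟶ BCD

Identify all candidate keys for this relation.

(A); (B)

{A}⁺: A→BCD adds B, C, D → {A, B, C, D}.
{B}⁺: B→CD adds C, D; BD→A adds A → {A, B, C, D}.
Any other superkey contains one of these as a subset, so there are no further candidate keys.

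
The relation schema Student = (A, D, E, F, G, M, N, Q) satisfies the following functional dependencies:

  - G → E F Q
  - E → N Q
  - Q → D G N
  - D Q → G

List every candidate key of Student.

Attributes A, M never appear on any right-hand side, so every candidate key must contain {A, M}.
{A, M}⁺ = {A, M}, which is not all of the schema, so we must add further attributes.
{A, E, M}⁺: E→NQ adds N, Q; Q→DGN adds D, G; G→EFQ adds F → {A, D, E, F, G, M, N, Q}. Minimal: {E, M}⁺ = {D, E, F, G, M, N, Q}; {A, M}⁺ = {A, M}; {A, E}⁺ = {A, D, E, F, G, N, Q} — none reach the full schema.
{A, G, M}⁺: G→EFQ adds E, F, Q; E→NQ adds N; Q→DGN adds D → {A, D, E, F, G, M, N, Q}. Minimal: {G, M}⁺ = {D, E, F, G, M, N, Q}; {A, M}⁺ = {A, M}; {A, G}⁺ = {A, D, E, F, G, N, Q} — none reach the full schema.
{A, M, Q}⁺: Q→DGN adds D, G, N; G→EFQ adds E, F → {A, D, E, F, G, M, N, Q}. Minimal: {M, Q}⁺ = {D, E, F, G, M, N, Q}; {A, Q}⁺ = {A, D, E, F, G, N, Q}; {A, M}⁺ = {A, M} — none reach the full schema.
Any other superkey contains one of these as a subset, so there are no further candidate keys.

{A, E, M}; {A, G, M}; {A, M, Q}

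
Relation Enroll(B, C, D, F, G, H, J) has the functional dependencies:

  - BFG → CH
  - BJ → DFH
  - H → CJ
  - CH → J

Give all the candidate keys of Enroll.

{B, F, G}; {B, G, H}; {B, G, J}

Attributes B, G never appear on any right-hand side, so every candidate key must contain {B, G}.
{B, G}⁺ = {B, G}, which is not all of the schema, so we must add further attributes.
{B, F, G}⁺: BFG→CH adds C, H; H→CJ adds J; BJ→DFH adds D → {B, C, D, F, G, H, J}.
{B, G, H}⁺: H→CJ adds C, J; BJ→DFH adds D, F → {B, C, D, F, G, H, J}.
{B, G, J}⁺: BJ→DFH adds D, F, H; H→CJ adds C → {B, C, D, F, G, H, J}.
Any other superkey contains one of these as a subset, so there are no further candidate keys.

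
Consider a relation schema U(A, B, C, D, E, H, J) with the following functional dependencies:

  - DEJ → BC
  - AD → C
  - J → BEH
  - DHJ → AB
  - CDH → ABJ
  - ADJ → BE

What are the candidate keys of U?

{D, J}; {A, D, H}; {C, D, H}

Attribute D never appears on the right-hand side of any dependency, so D must belong to every candidate key.
{D}⁺ = {D}, which is not all of the schema, so we must add further attributes.
{D, J}⁺: J→BEH adds B, E, H; DHJ→AB adds A; DEJ→BC adds C → {A, B, C, D, E, H, J}. Minimal: {J}⁺ = {B, E, H, J}; {D}⁺ = {D} — none reach the full schema.
{A, D, H}⁺: AD→C adds C; CDH→ABJ adds B, J; ADJ→BE adds E → {A, B, C, D, E, H, J}. Minimal: {D, H}⁺ = {D, H}; {A, H}⁺ = {A, H}; {A, D}⁺ = {A, C, D} — none reach the full schema.
{C, D, H}⁺: CDH→ABJ adds A, B, J; ADJ→BE adds E → {A, B, C, D, E, H, J}. Minimal: {D, H}⁺ = {D, H}; {C, H}⁺ = {C, H}; {C, D}⁺ = {C, D} — none reach the full schema.
Any other superkey contains one of these as a subset, so there are no further candidate keys.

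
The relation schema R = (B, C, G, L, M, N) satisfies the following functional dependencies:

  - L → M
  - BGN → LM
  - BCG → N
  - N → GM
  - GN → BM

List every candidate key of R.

Attribute C never appears on the right-hand side of any dependency, so C must belong to every candidate key.
{C}⁺ = {C}, which is not all of the schema, so we must add further attributes.
{C, N}⁺: N→GM adds G, M; GN→BM adds B; BGN→LM adds L → {B, C, G, L, M, N}. Minimal: {N}⁺ = {B, G, L, M, N}; {C}⁺ = {C} — none reach the full schema.
{B, C, G}⁺: BCG→N adds N; N→GM adds M; BGN→LM adds L → {B, C, G, L, M, N}. Minimal: {C, G}⁺ = {C, G}; {B, G}⁺ = {B, G}; {B, C}⁺ = {B, C} — none reach the full schema.

{C, N}, {B, C, G}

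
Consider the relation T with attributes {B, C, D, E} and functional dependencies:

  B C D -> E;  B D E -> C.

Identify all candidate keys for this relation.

Attributes B, D never appear on any right-hand side, so every candidate key must contain {B, D}.
{B, D}⁺ = {B, D}, which is not all of the schema, so we must add further attributes.
{B, C, D}⁺: BCD→E adds E → {B, C, D, E}.
{B, D, E}⁺: BDE→C adds C → {B, C, D, E}.

BCD, BDE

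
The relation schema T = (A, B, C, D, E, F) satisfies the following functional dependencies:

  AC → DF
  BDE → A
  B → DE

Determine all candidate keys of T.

Attributes B, C never appear on any right-hand side, so every candidate key must contain {B, C}.
{B, C}⁺ = {A, B, C, D, E, F}, which is all of the schema, so {B, C} is the only candidate key.

{B, C}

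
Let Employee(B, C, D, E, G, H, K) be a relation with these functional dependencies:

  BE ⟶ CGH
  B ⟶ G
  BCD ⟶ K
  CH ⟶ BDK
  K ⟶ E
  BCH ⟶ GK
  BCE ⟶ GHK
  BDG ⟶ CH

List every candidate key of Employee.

{B, D}⁺: B→G adds G; BDG→CH adds C, H; BCD→K adds K; K→E adds E → {B, C, D, E, G, H, K}. Minimal: {D}⁺ = {D}; {B}⁺ = {B, G} — none reach the full schema.
{B, E}⁺: BE→CGH adds C, G, H; CH→BDK adds D, K → {B, C, D, E, G, H, K}. Minimal: {E}⁺ = {E}; {B}⁺ = {B, G} — none reach the full schema.
{B, K}⁺: B→G adds G; K→E adds E; BE→CGH adds C, H; CH→BDK adds D → {B, C, D, E, G, H, K}. Minimal: {K}⁺ = {E, K}; {B}⁺ = {B, G} — none reach the full schema.
{C, H}⁺: CH→BDK adds B, D, K; K→E adds E; BCH→GK adds G → {B, C, D, E, G, H, K}. Minimal: {H}⁺ = {H}; {C}⁺ = {C} — none reach the full schema.

BD; BE; BK; CH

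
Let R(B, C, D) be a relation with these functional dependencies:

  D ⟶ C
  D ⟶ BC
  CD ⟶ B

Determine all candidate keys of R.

D

Attribute D never appears on the right-hand side of any dependency, so D must belong to every candidate key.
{D}⁺ = {B, C, D}, which is all of the schema, so {D} is the only candidate key.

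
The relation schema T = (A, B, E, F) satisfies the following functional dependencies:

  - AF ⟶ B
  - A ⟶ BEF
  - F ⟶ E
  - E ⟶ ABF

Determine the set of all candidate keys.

{A}, {E}, {F}

{A}⁺: A→BEF adds B, E, F → {A, B, E, F}.
{E}⁺: E→ABF adds A, B, F → {A, B, E, F}.
{F}⁺: F→E adds E; E→ABF adds A, B → {A, B, E, F}.
Any other superkey contains one of these as a subset, so there are no further candidate keys.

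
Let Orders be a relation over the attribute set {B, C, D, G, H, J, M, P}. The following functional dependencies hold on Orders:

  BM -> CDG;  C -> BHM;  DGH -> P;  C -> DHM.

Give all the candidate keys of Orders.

{C, J}, {B, J, M}

Attribute J never appears on the right-hand side of any dependency, so J must belong to every candidate key.
{J}⁺ = {J}, which is not all of the schema, so we must add further attributes.
{C, J}⁺: C→BHM adds B, H, M; C→DHM adds D; BM→CDG adds G; DGH→P adds P → {B, C, D, G, H, J, M, P}. Minimal: {J}⁺ = {J}; {C}⁺ = {B, C, D, G, H, M, P} — none reach the full schema.
{B, J, M}⁺: BM→CDG adds C, D, G; C→BHM adds H; DGH→P adds P → {B, C, D, G, H, J, M, P}. Minimal: {J, M}⁺ = {J, M}; {B, M}⁺ = {B, C, D, G, H, M, P}; {B, J}⁺ = {B, J} — none reach the full schema.
Any other superkey contains one of these as a subset, so there are no further candidate keys.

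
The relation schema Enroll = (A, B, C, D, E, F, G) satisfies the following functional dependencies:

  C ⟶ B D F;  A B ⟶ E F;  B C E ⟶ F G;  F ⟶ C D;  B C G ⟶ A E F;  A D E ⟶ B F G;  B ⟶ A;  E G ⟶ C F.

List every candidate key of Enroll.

{B}⁺: B→A adds A; AB→EF adds E, F; F→CD adds C, D; ADE→BFG adds G → {A, B, C, D, E, F, G}.
{C}⁺: C→BDF adds B, D, F; B→A adds A; AB→EF adds E; BCE→FG adds G → {A, B, C, D, E, F, G}.
{F}⁺: F→CD adds C, D; C→BDF adds B; B→A adds A; AB→EF adds E; BCE→FG adds G → {A, B, C, D, E, F, G}.
{E, G}⁺: EG→CF adds C, F; C→BDF adds B, D; BCG→AEF adds A → {A, B, C, D, E, F, G}. Minimal: {G}⁺ = {G}; {E}⁺ = {E} — none reach the full schema.
{A, D, E}⁺: ADE→BFG adds B, F, G; EG→CF adds C → {A, B, C, D, E, F, G}. Minimal: {D, E}⁺ = {D, E}; {A, E}⁺ = {A, E}; {A, D}⁺ = {A, D} — none reach the full schema.
Any other superkey contains one of these as a subset, so there are no further candidate keys.

{B}, {C}, {F}, {E, G}, {A, D, E}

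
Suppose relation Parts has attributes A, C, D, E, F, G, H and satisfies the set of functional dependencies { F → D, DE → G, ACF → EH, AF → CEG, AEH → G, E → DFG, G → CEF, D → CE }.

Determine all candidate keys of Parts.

Attribute A never appears on the right-hand side of any dependency, so A must belong to every candidate key.
{A}⁺ = {A}, which is not all of the schema, so we must add further attributes.
{A, D}⁺: D→CE adds C, E; DE→G adds G; E→DFG adds F; ACF→EH adds H → {A, C, D, E, F, G, H}. Minimal: {D}⁺ = {C, D, E, F, G}; {A}⁺ = {A} — none reach the full schema.
{A, E}⁺: E→DFG adds D, F, G; G→CEF adds C; ACF→EH adds H → {A, C, D, E, F, G, H}. Minimal: {E}⁺ = {C, D, E, F, G}; {A}⁺ = {A} — none reach the full schema.
{A, F}⁺: F→D adds D; AF→CEG adds C, E, G; ACF→EH adds H → {A, C, D, E, F, G, H}. Minimal: {F}⁺ = {C, D, E, F, G}; {A}⁺ = {A} — none reach the full schema.
{A, G}⁺: G→CEF adds C, E, F; F→D adds D; ACF→EH adds H → {A, C, D, E, F, G, H}. Minimal: {G}⁺ = {C, D, E, F, G}; {A}⁺ = {A} — none reach the full schema.
Any other superkey contains one of these as a subset, so there are no further candidate keys.

{A, D}, {A, E}, {A, F}, {A, G}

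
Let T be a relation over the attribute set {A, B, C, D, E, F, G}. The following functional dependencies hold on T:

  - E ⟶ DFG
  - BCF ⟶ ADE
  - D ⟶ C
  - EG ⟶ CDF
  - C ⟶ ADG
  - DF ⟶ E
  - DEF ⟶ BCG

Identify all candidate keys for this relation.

{E}⁺: E→DFG adds D, F, G; D→C adds C; C→ADG adds A; DEF→BCG adds B → {A, B, C, D, E, F, G}.
{C, F}⁺: C→ADG adds A, D, G; DF→E adds E; DEF→BCG adds B → {A, B, C, D, E, F, G}. Minimal: {F}⁺ = {F}; {C}⁺ = {A, C, D, G} — none reach the full schema.
{D, F}⁺: D→C adds C; C→ADG adds A, G; DF→E adds E; DEF→BCG adds B → {A, B, C, D, E, F, G}. Minimal: {F}⁺ = {F}; {D}⁺ = {A, C, D, G} — none reach the full schema.

(E), (C, F), (D, F)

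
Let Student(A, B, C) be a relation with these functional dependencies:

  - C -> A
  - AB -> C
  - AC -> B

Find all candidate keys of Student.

(C), (A, B)

{C}⁺: C→A adds A; AC→B adds B → {A, B, C}.
{A, B}⁺: AB→C adds C → {A, B, C}. Minimal: {B}⁺ = {B}; {A}⁺ = {A} — none reach the full schema.
Any other superkey contains one of these as a subset, so there are no further candidate keys.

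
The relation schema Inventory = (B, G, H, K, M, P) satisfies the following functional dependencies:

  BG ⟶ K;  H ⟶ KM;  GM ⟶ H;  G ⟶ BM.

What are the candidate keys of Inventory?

Attributes G, P never appear on any right-hand side, so every candidate key must contain {G, P}.
{G, P}⁺ = {B, G, H, K, M, P}, which is all of the schema, so {G, P} is the only candidate key.

{G, P}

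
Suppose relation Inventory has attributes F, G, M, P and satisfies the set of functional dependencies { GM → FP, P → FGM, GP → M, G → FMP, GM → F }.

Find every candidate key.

{G}⁺: G→FMP adds F, M, P → {F, G, M, P}.
{P}⁺: P→FGM adds F, G, M → {F, G, M, P}.

{G}, {P}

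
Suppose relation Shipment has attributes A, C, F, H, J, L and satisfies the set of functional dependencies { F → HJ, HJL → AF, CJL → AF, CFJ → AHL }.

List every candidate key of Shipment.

{C, F}, {C, J, L}

Attribute C never appears on the right-hand side of any dependency, so C must belong to every candidate key.
{C}⁺ = {C}, which is not all of the schema, so we must add further attributes.
{C, F}⁺: F→HJ adds H, J; CFJ→AHL adds A, L → {A, C, F, H, J, L}.
{C, J, L}⁺: CJL→AF adds A, F; CFJ→AHL adds H → {A, C, F, H, J, L}.
Any other superkey contains one of these as a subset, so there are no further candidate keys.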